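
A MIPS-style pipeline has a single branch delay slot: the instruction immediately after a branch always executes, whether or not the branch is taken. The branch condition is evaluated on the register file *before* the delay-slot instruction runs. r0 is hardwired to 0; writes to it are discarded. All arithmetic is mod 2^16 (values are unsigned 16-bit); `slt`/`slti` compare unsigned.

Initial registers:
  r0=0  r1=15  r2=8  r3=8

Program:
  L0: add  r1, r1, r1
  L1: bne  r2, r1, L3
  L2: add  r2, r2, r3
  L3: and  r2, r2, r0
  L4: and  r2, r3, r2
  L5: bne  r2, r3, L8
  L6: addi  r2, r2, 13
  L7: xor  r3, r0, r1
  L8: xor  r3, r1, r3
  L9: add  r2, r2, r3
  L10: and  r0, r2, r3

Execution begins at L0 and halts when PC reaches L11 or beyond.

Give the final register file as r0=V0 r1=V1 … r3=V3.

PC=0  add  r1, r1, r1        | r0=0 r1=30 r2=8 r3=8
PC=1  bne  r2, r1, L3        | r0=0 r1=30 r2=8 r3=8  [TAKEN]
PC=2  add  r2, r2, r3        | r0=0 r1=30 r2=16 r3=8
PC=3  and  r2, r2, r0        | r0=0 r1=30 r2=0 r3=8
PC=4  and  r2, r3, r2        | r0=0 r1=30 r2=0 r3=8
PC=5  bne  r2, r3, L8        | r0=0 r1=30 r2=0 r3=8  [TAKEN]
PC=6  addi  r2, r2, 13       | r0=0 r1=30 r2=13 r3=8
PC=8  xor  r3, r1, r3        | r0=0 r1=30 r2=13 r3=22
PC=9  add  r2, r2, r3        | r0=0 r1=30 r2=35 r3=22
PC=10 and  r0, r2, r3        | r0=0 r1=30 r2=35 r3=22

r0=0 r1=30 r2=35 r3=22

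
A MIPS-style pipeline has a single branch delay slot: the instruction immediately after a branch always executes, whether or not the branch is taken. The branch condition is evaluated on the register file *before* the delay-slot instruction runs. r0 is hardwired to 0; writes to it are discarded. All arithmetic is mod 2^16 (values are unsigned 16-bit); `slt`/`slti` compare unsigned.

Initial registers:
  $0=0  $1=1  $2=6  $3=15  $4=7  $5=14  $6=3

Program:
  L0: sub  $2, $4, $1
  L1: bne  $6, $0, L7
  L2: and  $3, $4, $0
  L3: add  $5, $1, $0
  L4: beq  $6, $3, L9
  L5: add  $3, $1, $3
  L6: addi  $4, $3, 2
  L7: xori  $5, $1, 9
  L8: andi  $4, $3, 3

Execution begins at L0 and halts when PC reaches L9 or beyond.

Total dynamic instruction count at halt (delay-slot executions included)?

#0 sub  $2, $4, $1 ; 0/1/6/15/7/14/3
#1 bne  $6, $0, L7 ; 0/1/6/15/7/14/3 ; →target
#2 and  $3, $4, $0 ; 0/1/6/0/7/14/3
#7 xori  $5, $1, 9 ; 0/1/6/0/7/8/3
#8 andi  $4, $3, 3 ; 0/1/6/0/0/8/3

5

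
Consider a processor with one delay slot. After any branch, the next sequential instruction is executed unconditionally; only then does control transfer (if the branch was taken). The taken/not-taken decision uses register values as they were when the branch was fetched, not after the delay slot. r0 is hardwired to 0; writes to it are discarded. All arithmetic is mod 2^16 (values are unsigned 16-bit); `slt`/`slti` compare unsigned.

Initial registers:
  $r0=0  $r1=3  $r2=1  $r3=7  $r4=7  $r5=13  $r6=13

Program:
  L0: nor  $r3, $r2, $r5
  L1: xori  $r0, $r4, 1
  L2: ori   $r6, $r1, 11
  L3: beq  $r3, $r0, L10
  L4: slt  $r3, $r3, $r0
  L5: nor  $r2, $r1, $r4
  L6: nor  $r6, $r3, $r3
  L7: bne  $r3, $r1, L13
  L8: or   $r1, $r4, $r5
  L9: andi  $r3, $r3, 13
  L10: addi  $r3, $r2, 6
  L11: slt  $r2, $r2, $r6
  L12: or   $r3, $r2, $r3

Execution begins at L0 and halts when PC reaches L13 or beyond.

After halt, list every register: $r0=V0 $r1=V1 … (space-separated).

PC=0  nor  $r3, $r2, $r5     | $r0=0 $r1=3 $r2=1 $r3=65522 $r4=7 $r5=13 $r6=13
PC=1  xori  $r0, $r4, 1      | $r0=0 $r1=3 $r2=1 $r3=65522 $r4=7 $r5=13 $r6=13
PC=2  ori   $r6, $r1, 11     | $r0=0 $r1=3 $r2=1 $r3=65522 $r4=7 $r5=13 $r6=11
PC=3  beq  $r3, $r0, L10     | $r0=0 $r1=3 $r2=1 $r3=65522 $r4=7 $r5=13 $r6=11  [not taken]
PC=4  slt  $r3, $r3, $r0     | $r0=0 $r1=3 $r2=1 $r3=0 $r4=7 $r5=13 $r6=11
PC=5  nor  $r2, $r1, $r4     | $r0=0 $r1=3 $r2=65528 $r3=0 $r4=7 $r5=13 $r6=11
PC=6  nor  $r6, $r3, $r3     | $r0=0 $r1=3 $r2=65528 $r3=0 $r4=7 $r5=13 $r6=65535
PC=7  bne  $r3, $r1, L13     | $r0=0 $r1=3 $r2=65528 $r3=0 $r4=7 $r5=13 $r6=65535  [TAKEN]
PC=8  or   $r1, $r4, $r5     | $r0=0 $r1=15 $r2=65528 $r3=0 $r4=7 $r5=13 $r6=65535

$r0=0 $r1=15 $r2=65528 $r3=0 $r4=7 $r5=13 $r6=65535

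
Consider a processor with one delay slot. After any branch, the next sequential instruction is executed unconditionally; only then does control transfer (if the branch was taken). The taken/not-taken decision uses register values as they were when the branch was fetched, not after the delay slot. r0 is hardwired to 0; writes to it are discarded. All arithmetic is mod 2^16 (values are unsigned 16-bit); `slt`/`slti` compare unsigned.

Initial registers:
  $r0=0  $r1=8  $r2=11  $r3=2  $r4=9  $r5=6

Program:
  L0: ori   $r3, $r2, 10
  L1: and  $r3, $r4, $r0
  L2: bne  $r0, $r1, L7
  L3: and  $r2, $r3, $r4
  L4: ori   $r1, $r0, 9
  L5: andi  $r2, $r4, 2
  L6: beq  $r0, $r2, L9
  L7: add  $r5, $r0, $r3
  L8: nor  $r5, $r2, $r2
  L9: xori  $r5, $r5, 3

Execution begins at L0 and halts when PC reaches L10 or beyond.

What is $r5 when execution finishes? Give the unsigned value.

65532

#0 ori   $r3, $r2, 10 ; 0/8/11/11/9/6
#1 and  $r3, $r4, $r0 ; 0/8/11/0/9/6
#2 bne  $r0, $r1, L7 ; 0/8/11/0/9/6 ; →target
#3 and  $r2, $r3, $r4 ; 0/8/0/0/9/6
#7 add  $r5, $r0, $r3 ; 0/8/0/0/9/0
#8 nor  $r5, $r2, $r2 ; 0/8/0/0/9/65535
#9 xori  $r5, $r5, 3 ; 0/8/0/0/9/65532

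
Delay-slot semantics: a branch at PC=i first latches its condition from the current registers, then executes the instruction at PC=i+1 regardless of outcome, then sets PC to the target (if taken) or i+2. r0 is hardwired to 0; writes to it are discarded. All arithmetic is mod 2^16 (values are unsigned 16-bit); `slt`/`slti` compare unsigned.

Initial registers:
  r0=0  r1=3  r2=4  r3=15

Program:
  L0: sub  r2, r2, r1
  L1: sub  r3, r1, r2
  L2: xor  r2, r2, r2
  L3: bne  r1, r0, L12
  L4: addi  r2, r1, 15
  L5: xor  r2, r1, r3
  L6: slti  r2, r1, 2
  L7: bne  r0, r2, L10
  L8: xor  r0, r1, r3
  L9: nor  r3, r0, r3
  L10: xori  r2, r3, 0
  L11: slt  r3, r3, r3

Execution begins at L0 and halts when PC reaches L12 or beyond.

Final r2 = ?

  step pc=0: sub  r2, r2, r1  regs=(0,3,1,15)
  step pc=1: sub  r3, r1, r2  regs=(0,3,1,2)
  step pc=2: xor  r2, r2, r2  regs=(0,3,0,2)
  step pc=3: bne  r1, r0, L12  cond=T  regs=(0,3,0,2)
  step pc=4: addi  r2, r1, 15  regs=(0,3,18,2)

18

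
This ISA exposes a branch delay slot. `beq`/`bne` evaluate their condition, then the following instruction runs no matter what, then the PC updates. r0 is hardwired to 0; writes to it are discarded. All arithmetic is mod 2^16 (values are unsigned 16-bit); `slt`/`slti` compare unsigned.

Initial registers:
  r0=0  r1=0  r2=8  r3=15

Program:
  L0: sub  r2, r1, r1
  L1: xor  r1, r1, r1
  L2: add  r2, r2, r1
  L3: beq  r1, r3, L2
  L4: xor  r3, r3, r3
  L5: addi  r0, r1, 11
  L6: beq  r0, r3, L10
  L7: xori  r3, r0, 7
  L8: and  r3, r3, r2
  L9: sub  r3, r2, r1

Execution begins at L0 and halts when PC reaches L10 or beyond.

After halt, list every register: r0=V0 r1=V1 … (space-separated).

  step pc=0: sub  r2, r1, r1  regs=(0,0,0,15)
  step pc=1: xor  r1, r1, r1  regs=(0,0,0,15)
  step pc=2: add  r2, r2, r1  regs=(0,0,0,15)
  step pc=3: beq  r1, r3, L2  cond=F  regs=(0,0,0,15)
  step pc=4: xor  r3, r3, r3  regs=(0,0,0,0)
  step pc=5: addi  r0, r1, 11  regs=(0,0,0,0)
  step pc=6: beq  r0, r3, L10  cond=T  regs=(0,0,0,0)
  step pc=7: xori  r3, r0, 7  regs=(0,0,0,7)

r0=0 r1=0 r2=0 r3=7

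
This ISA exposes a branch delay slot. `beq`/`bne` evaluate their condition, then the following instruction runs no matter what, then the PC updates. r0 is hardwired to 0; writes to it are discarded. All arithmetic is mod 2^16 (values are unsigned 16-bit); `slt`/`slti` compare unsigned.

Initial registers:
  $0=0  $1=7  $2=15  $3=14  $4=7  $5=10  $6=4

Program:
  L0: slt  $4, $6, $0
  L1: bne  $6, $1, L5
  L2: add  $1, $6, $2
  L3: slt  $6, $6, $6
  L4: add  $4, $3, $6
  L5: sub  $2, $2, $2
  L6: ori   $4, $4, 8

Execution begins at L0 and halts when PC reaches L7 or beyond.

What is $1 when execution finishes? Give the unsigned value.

19

  step pc=0: slt  $4, $6, $0  regs=(0,7,15,14,0,10,4)
  step pc=1: bne  $6, $1, L5  cond=T  regs=(0,7,15,14,0,10,4)
  step pc=2: add  $1, $6, $2  regs=(0,19,15,14,0,10,4)
  step pc=5: sub  $2, $2, $2  regs=(0,19,0,14,0,10,4)
  step pc=6: ori   $4, $4, 8  regs=(0,19,0,14,8,10,4)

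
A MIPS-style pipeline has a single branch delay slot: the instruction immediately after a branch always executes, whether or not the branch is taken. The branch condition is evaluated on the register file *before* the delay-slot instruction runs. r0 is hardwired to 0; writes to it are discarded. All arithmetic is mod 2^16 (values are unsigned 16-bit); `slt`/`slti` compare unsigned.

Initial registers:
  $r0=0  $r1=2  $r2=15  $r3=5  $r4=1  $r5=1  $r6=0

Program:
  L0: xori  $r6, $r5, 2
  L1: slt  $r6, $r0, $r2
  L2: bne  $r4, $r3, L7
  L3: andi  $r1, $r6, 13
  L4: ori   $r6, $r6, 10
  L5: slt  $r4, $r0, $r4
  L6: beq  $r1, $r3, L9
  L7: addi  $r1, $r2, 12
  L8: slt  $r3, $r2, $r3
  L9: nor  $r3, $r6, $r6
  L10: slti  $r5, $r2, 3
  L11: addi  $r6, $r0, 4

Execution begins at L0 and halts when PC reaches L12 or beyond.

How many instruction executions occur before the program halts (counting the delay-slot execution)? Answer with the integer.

  step pc=0: xori  $r6, $r5, 2  regs=(0,2,15,5,1,1,3)
  step pc=1: slt  $r6, $r0, $r2  regs=(0,2,15,5,1,1,1)
  step pc=2: bne  $r4, $r3, L7  cond=T  regs=(0,2,15,5,1,1,1)
  step pc=3: andi  $r1, $r6, 13  regs=(0,1,15,5,1,1,1)
  step pc=7: addi  $r1, $r2, 12  regs=(0,27,15,5,1,1,1)
  step pc=8: slt  $r3, $r2, $r3  regs=(0,27,15,0,1,1,1)
  step pc=9: nor  $r3, $r6, $r6  regs=(0,27,15,65534,1,1,1)
  step pc=10: slti  $r5, $r2, 3  regs=(0,27,15,65534,1,0,1)
  step pc=11: addi  $r6, $r0, 4  regs=(0,27,15,65534,1,0,4)

9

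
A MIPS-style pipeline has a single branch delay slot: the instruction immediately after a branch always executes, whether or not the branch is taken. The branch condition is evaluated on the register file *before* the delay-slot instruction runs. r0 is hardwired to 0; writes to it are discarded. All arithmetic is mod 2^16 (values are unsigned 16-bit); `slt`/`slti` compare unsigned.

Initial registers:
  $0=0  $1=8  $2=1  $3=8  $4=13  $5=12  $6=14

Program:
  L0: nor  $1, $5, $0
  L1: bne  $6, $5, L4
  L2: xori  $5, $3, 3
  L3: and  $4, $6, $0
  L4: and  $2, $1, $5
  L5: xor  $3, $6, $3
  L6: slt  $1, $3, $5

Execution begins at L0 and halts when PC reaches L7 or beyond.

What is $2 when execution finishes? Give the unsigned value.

3

[0] nor  $1, $5, $0  →  {$0:0, $1:65523, $2:1, $3:8, $4:13, $5:12, $6:14}
[1] bne  $6, $5, L4  →  {$0:0, $1:65523, $2:1, $3:8, $4:13, $5:12, $6:14}  ⟨branch taken⟩
[2] xori  $5, $3, 3  →  {$0:0, $1:65523, $2:1, $3:8, $4:13, $5:11, $6:14}
[4] and  $2, $1, $5  →  {$0:0, $1:65523, $2:3, $3:8, $4:13, $5:11, $6:14}
[5] xor  $3, $6, $3  →  {$0:0, $1:65523, $2:3, $3:6, $4:13, $5:11, $6:14}
[6] slt  $1, $3, $5  →  {$0:0, $1:1, $2:3, $3:6, $4:13, $5:11, $6:14}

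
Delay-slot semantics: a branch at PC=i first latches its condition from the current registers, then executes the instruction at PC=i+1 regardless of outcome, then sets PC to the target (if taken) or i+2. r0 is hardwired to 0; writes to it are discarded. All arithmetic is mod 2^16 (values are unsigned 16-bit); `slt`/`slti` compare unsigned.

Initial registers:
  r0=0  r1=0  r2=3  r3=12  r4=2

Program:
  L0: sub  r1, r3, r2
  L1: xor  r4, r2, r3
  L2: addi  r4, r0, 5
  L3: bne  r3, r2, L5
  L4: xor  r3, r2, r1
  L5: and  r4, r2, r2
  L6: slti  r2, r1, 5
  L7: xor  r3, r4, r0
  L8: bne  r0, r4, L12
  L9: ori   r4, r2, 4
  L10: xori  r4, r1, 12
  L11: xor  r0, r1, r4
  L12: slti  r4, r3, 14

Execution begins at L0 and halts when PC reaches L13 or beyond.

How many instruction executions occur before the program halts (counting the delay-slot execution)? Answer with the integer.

[0] sub  r1, r3, r2  →  {r0:0, r1:9, r2:3, r3:12, r4:2}
[1] xor  r4, r2, r3  →  {r0:0, r1:9, r2:3, r3:12, r4:15}
[2] addi  r4, r0, 5  →  {r0:0, r1:9, r2:3, r3:12, r4:5}
[3] bne  r3, r2, L5  →  {r0:0, r1:9, r2:3, r3:12, r4:5}  ⟨branch taken⟩
[4] xor  r3, r2, r1  →  {r0:0, r1:9, r2:3, r3:10, r4:5}
[5] and  r4, r2, r2  →  {r0:0, r1:9, r2:3, r3:10, r4:3}
[6] slti  r2, r1, 5  →  {r0:0, r1:9, r2:0, r3:10, r4:3}
[7] xor  r3, r4, r0  →  {r0:0, r1:9, r2:0, r3:3, r4:3}
[8] bne  r0, r4, L12  →  {r0:0, r1:9, r2:0, r3:3, r4:3}  ⟨branch taken⟩
[9] ori   r4, r2, 4  →  {r0:0, r1:9, r2:0, r3:3, r4:4}
[12] slti  r4, r3, 14  →  {r0:0, r1:9, r2:0, r3:3, r4:1}

11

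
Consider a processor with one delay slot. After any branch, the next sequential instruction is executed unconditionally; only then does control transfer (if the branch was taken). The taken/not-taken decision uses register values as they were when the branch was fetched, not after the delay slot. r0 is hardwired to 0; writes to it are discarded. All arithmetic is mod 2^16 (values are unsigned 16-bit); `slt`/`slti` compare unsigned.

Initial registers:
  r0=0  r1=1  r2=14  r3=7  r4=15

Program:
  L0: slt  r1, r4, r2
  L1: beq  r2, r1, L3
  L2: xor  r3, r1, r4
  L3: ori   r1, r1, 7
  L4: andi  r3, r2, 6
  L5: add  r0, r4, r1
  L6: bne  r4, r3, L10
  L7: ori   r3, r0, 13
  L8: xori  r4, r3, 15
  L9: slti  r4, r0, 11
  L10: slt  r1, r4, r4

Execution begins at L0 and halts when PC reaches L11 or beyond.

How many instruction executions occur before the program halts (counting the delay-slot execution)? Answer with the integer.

9

PC=0  slt  r1, r4, r2        | r0=0 r1=0 r2=14 r3=7 r4=15
PC=1  beq  r2, r1, L3        | r0=0 r1=0 r2=14 r3=7 r4=15  [not taken]
PC=2  xor  r3, r1, r4        | r0=0 r1=0 r2=14 r3=15 r4=15
PC=3  ori   r1, r1, 7        | r0=0 r1=7 r2=14 r3=15 r4=15
PC=4  andi  r3, r2, 6        | r0=0 r1=7 r2=14 r3=6 r4=15
PC=5  add  r0, r4, r1        | r0=0 r1=7 r2=14 r3=6 r4=15
PC=6  bne  r4, r3, L10       | r0=0 r1=7 r2=14 r3=6 r4=15  [TAKEN]
PC=7  ori   r3, r0, 13       | r0=0 r1=7 r2=14 r3=13 r4=15
PC=10 slt  r1, r4, r4        | r0=0 r1=0 r2=14 r3=13 r4=15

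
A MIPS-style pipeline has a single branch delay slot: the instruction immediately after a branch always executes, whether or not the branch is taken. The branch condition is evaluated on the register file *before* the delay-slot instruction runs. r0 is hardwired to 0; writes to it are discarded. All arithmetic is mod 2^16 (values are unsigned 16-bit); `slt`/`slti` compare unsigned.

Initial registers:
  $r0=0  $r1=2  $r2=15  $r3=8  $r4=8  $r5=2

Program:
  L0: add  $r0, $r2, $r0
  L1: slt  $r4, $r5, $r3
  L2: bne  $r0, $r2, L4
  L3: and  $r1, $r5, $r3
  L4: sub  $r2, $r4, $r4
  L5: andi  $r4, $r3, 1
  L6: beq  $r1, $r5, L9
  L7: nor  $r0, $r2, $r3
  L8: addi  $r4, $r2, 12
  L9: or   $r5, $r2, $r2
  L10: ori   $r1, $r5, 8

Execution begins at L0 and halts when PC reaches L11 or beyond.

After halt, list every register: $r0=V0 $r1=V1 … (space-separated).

$r0=0 $r1=8 $r2=0 $r3=8 $r4=12 $r5=0

[0] add  $r0, $r2, $r0  →  {$r0:0, $r1:2, $r2:15, $r3:8, $r4:8, $r5:2}
[1] slt  $r4, $r5, $r3  →  {$r0:0, $r1:2, $r2:15, $r3:8, $r4:1, $r5:2}
[2] bne  $r0, $r2, L4  →  {$r0:0, $r1:2, $r2:15, $r3:8, $r4:1, $r5:2}  ⟨branch taken⟩
[3] and  $r1, $r5, $r3  →  {$r0:0, $r1:0, $r2:15, $r3:8, $r4:1, $r5:2}
[4] sub  $r2, $r4, $r4  →  {$r0:0, $r1:0, $r2:0, $r3:8, $r4:1, $r5:2}
[5] andi  $r4, $r3, 1  →  {$r0:0, $r1:0, $r2:0, $r3:8, $r4:0, $r5:2}
[6] beq  $r1, $r5, L9  →  {$r0:0, $r1:0, $r2:0, $r3:8, $r4:0, $r5:2}  ⟨branch fallthrough⟩
[7] nor  $r0, $r2, $r3  →  {$r0:0, $r1:0, $r2:0, $r3:8, $r4:0, $r5:2}
[8] addi  $r4, $r2, 12  →  {$r0:0, $r1:0, $r2:0, $r3:8, $r4:12, $r5:2}
[9] or   $r5, $r2, $r2  →  {$r0:0, $r1:0, $r2:0, $r3:8, $r4:12, $r5:0}
[10] ori   $r1, $r5, 8  →  {$r0:0, $r1:8, $r2:0, $r3:8, $r4:12, $r5:0}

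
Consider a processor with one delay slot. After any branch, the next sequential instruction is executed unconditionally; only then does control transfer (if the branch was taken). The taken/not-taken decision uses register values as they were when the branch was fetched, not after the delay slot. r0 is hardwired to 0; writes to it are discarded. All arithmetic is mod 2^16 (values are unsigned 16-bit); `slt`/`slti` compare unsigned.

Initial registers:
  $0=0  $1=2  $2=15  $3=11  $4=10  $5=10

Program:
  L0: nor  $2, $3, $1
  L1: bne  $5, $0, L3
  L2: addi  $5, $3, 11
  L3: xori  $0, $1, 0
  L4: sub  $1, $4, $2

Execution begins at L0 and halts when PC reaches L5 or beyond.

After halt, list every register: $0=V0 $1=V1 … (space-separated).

$0=0 $1=22 $2=65524 $3=11 $4=10 $5=22

[0] nor  $2, $3, $1  →  {$0:0, $1:2, $2:65524, $3:11, $4:10, $5:10}
[1] bne  $5, $0, L3  →  {$0:0, $1:2, $2:65524, $3:11, $4:10, $5:10}  ⟨branch taken⟩
[2] addi  $5, $3, 11  →  {$0:0, $1:2, $2:65524, $3:11, $4:10, $5:22}
[3] xori  $0, $1, 0  →  {$0:0, $1:2, $2:65524, $3:11, $4:10, $5:22}
[4] sub  $1, $4, $2  →  {$0:0, $1:22, $2:65524, $3:11, $4:10, $5:22}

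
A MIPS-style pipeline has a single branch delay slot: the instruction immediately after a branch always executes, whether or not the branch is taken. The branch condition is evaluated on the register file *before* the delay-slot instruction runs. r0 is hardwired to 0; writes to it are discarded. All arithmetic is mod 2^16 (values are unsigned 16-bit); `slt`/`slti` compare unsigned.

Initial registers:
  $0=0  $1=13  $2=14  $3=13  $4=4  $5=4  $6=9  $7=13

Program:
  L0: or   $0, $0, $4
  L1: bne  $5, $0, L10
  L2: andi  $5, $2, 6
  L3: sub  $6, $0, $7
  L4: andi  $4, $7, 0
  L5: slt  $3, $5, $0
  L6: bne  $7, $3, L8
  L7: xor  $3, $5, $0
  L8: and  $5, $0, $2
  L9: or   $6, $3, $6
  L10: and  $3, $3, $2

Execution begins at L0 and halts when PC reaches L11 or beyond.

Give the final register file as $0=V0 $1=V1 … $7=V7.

$0=0 $1=13 $2=14 $3=12 $4=4 $5=6 $6=9 $7=13

#0 or   $0, $0, $4 ; 0/13/14/13/4/4/9/13
#1 bne  $5, $0, L10 ; 0/13/14/13/4/4/9/13 ; →target
#2 andi  $5, $2, 6 ; 0/13/14/13/4/6/9/13
#10 and  $3, $3, $2 ; 0/13/14/12/4/6/9/13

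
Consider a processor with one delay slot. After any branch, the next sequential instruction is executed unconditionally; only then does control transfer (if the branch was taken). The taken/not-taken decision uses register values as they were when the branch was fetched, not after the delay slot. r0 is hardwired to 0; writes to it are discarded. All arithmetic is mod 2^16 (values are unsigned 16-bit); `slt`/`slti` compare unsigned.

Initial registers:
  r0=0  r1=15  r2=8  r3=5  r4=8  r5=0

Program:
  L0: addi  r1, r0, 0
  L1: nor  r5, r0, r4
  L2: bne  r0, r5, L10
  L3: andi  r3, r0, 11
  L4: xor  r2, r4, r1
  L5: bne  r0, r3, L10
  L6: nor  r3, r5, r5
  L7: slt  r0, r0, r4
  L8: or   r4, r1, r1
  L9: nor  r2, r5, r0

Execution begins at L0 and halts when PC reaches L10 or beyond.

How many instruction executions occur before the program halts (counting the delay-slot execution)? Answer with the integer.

PC=0  addi  r1, r0, 0        | r0=0 r1=0 r2=8 r3=5 r4=8 r5=0
PC=1  nor  r5, r0, r4        | r0=0 r1=0 r2=8 r3=5 r4=8 r5=65527
PC=2  bne  r0, r5, L10       | r0=0 r1=0 r2=8 r3=5 r4=8 r5=65527  [TAKEN]
PC=3  andi  r3, r0, 11       | r0=0 r1=0 r2=8 r3=0 r4=8 r5=65527

4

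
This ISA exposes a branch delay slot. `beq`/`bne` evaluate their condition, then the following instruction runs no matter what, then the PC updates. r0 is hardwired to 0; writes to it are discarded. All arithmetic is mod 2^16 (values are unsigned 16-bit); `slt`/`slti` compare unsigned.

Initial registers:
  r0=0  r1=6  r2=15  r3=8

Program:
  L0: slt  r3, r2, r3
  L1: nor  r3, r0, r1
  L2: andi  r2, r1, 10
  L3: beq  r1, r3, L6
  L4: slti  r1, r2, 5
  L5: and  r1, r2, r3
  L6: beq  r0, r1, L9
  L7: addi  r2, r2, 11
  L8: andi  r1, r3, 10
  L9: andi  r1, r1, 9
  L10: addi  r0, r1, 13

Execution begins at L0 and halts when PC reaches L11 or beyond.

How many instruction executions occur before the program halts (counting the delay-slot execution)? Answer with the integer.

10

  step pc=0: slt  r3, r2, r3  regs=(0,6,15,0)
  step pc=1: nor  r3, r0, r1  regs=(0,6,15,65529)
  step pc=2: andi  r2, r1, 10  regs=(0,6,2,65529)
  step pc=3: beq  r1, r3, L6  cond=F  regs=(0,6,2,65529)
  step pc=4: slti  r1, r2, 5  regs=(0,1,2,65529)
  step pc=5: and  r1, r2, r3  regs=(0,0,2,65529)
  step pc=6: beq  r0, r1, L9  cond=T  regs=(0,0,2,65529)
  step pc=7: addi  r2, r2, 11  regs=(0,0,13,65529)
  step pc=9: andi  r1, r1, 9  regs=(0,0,13,65529)
  step pc=10: addi  r0, r1, 13  regs=(0,0,13,65529)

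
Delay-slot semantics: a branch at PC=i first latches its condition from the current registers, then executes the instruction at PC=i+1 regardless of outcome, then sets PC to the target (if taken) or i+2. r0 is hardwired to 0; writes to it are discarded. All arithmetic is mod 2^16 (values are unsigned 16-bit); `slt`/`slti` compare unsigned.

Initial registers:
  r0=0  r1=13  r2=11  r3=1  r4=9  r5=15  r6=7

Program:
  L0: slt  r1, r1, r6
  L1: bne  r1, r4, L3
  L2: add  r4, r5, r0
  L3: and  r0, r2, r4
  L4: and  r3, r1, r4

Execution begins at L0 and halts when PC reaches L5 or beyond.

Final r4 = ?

15

PC=0  slt  r1, r1, r6        | r0=0 r1=0 r2=11 r3=1 r4=9 r5=15 r6=7
PC=1  bne  r1, r4, L3        | r0=0 r1=0 r2=11 r3=1 r4=9 r5=15 r6=7  [TAKEN]
PC=2  add  r4, r5, r0        | r0=0 r1=0 r2=11 r3=1 r4=15 r5=15 r6=7
PC=3  and  r0, r2, r4        | r0=0 r1=0 r2=11 r3=1 r4=15 r5=15 r6=7
PC=4  and  r3, r1, r4        | r0=0 r1=0 r2=11 r3=0 r4=15 r5=15 r6=7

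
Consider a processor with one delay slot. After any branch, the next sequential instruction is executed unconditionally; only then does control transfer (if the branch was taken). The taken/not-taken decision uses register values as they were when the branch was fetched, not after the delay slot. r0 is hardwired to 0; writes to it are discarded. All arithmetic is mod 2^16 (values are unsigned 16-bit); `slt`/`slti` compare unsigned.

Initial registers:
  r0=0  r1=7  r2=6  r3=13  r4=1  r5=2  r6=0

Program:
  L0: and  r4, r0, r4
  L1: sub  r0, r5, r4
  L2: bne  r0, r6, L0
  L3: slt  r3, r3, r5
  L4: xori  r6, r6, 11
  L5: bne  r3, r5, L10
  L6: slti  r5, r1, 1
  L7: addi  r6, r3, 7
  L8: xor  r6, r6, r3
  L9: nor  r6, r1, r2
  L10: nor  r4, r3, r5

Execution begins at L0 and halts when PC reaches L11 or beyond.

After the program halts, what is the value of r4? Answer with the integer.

PC=0  and  r4, r0, r4        | r0=0 r1=7 r2=6 r3=13 r4=0 r5=2 r6=0
PC=1  sub  r0, r5, r4        | r0=0 r1=7 r2=6 r3=13 r4=0 r5=2 r6=0
PC=2  bne  r0, r6, L0        | r0=0 r1=7 r2=6 r3=13 r4=0 r5=2 r6=0  [not taken]
PC=3  slt  r3, r3, r5        | r0=0 r1=7 r2=6 r3=0 r4=0 r5=2 r6=0
PC=4  xori  r6, r6, 11       | r0=0 r1=7 r2=6 r3=0 r4=0 r5=2 r6=11
PC=5  bne  r3, r5, L10       | r0=0 r1=7 r2=6 r3=0 r4=0 r5=2 r6=11  [TAKEN]
PC=6  slti  r5, r1, 1        | r0=0 r1=7 r2=6 r3=0 r4=0 r5=0 r6=11
PC=10 nor  r4, r3, r5        | r0=0 r1=7 r2=6 r3=0 r4=65535 r5=0 r6=11

65535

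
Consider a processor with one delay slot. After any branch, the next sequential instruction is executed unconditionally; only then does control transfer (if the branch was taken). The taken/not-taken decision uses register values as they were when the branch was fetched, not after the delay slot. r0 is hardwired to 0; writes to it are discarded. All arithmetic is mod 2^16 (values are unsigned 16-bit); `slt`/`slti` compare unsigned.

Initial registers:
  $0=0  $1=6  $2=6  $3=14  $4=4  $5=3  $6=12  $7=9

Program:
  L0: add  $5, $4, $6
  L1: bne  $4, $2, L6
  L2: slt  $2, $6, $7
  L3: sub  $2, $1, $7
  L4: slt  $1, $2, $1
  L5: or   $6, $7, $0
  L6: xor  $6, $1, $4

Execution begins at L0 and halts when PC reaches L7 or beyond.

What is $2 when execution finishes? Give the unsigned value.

0

  step pc=0: add  $5, $4, $6  regs=(0,6,6,14,4,16,12,9)
  step pc=1: bne  $4, $2, L6  cond=T  regs=(0,6,6,14,4,16,12,9)
  step pc=2: slt  $2, $6, $7  regs=(0,6,0,14,4,16,12,9)
  step pc=6: xor  $6, $1, $4  regs=(0,6,0,14,4,16,2,9)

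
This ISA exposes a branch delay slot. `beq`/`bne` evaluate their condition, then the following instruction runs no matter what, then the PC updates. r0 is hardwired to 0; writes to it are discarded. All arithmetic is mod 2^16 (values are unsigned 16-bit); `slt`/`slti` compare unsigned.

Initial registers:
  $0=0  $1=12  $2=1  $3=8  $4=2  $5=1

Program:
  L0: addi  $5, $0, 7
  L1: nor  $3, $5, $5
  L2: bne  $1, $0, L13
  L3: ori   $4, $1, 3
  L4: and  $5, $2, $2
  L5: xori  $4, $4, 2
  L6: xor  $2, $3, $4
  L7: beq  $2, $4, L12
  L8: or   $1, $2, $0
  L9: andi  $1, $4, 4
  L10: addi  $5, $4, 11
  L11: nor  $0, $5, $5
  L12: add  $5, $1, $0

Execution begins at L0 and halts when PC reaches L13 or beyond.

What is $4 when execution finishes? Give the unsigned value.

15

PC=0  addi  $5, $0, 7        | $0=0 $1=12 $2=1 $3=8 $4=2 $5=7
PC=1  nor  $3, $5, $5        | $0=0 $1=12 $2=1 $3=65528 $4=2 $5=7
PC=2  bne  $1, $0, L13       | $0=0 $1=12 $2=1 $3=65528 $4=2 $5=7  [TAKEN]
PC=3  ori   $4, $1, 3        | $0=0 $1=12 $2=1 $3=65528 $4=15 $5=7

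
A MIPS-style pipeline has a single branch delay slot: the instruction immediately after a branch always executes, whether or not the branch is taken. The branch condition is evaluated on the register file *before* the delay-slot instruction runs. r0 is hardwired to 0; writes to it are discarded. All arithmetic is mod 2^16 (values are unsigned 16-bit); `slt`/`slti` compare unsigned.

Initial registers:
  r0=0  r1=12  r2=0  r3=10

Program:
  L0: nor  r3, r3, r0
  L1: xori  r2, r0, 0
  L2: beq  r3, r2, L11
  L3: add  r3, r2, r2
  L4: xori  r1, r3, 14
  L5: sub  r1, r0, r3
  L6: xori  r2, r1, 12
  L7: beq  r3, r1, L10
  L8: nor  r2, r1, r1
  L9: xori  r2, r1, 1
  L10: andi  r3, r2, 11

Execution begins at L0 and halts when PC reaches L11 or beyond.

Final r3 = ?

  step pc=0: nor  r3, r3, r0  regs=(0,12,0,65525)
  step pc=1: xori  r2, r0, 0  regs=(0,12,0,65525)
  step pc=2: beq  r3, r2, L11  cond=F  regs=(0,12,0,65525)
  step pc=3: add  r3, r2, r2  regs=(0,12,0,0)
  step pc=4: xori  r1, r3, 14  regs=(0,14,0,0)
  step pc=5: sub  r1, r0, r3  regs=(0,0,0,0)
  step pc=6: xori  r2, r1, 12  regs=(0,0,12,0)
  step pc=7: beq  r3, r1, L10  cond=T  regs=(0,0,12,0)
  step pc=8: nor  r2, r1, r1  regs=(0,0,65535,0)
  step pc=10: andi  r3, r2, 11  regs=(0,0,65535,11)

11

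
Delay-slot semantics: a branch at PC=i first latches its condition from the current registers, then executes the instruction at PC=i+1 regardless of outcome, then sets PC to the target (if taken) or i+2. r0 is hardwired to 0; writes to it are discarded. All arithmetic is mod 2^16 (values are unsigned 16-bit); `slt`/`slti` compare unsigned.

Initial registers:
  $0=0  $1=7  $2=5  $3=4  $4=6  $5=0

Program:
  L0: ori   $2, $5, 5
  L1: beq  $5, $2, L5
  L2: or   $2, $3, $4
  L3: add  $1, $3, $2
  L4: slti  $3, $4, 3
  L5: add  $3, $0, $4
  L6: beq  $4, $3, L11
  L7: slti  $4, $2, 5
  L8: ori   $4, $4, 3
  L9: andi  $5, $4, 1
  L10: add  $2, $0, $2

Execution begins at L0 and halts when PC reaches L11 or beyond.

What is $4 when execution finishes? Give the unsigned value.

0

PC=0  ori   $2, $5, 5        | $0=0 $1=7 $2=5 $3=4 $4=6 $5=0
PC=1  beq  $5, $2, L5        | $0=0 $1=7 $2=5 $3=4 $4=6 $5=0  [not taken]
PC=2  or   $2, $3, $4        | $0=0 $1=7 $2=6 $3=4 $4=6 $5=0
PC=3  add  $1, $3, $2        | $0=0 $1=10 $2=6 $3=4 $4=6 $5=0
PC=4  slti  $3, $4, 3        | $0=0 $1=10 $2=6 $3=0 $4=6 $5=0
PC=5  add  $3, $0, $4        | $0=0 $1=10 $2=6 $3=6 $4=6 $5=0
PC=6  beq  $4, $3, L11       | $0=0 $1=10 $2=6 $3=6 $4=6 $5=0  [TAKEN]
PC=7  slti  $4, $2, 5        | $0=0 $1=10 $2=6 $3=6 $4=0 $5=0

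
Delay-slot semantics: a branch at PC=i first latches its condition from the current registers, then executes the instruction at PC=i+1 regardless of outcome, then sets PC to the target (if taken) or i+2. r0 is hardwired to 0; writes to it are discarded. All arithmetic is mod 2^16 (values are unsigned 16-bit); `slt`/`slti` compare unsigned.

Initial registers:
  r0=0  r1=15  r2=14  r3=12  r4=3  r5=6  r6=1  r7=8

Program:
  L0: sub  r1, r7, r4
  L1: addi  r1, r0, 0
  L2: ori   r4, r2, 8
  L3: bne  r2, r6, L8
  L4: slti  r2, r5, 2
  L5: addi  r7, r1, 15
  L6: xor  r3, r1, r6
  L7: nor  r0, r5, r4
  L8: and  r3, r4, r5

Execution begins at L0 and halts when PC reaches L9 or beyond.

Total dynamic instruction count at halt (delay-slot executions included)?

6

[0] sub  r1, r7, r4  →  {r0:0, r1:5, r2:14, r3:12, r4:3, r5:6, r6:1, r7:8}
[1] addi  r1, r0, 0  →  {r0:0, r1:0, r2:14, r3:12, r4:3, r5:6, r6:1, r7:8}
[2] ori   r4, r2, 8  →  {r0:0, r1:0, r2:14, r3:12, r4:14, r5:6, r6:1, r7:8}
[3] bne  r2, r6, L8  →  {r0:0, r1:0, r2:14, r3:12, r4:14, r5:6, r6:1, r7:8}  ⟨branch taken⟩
[4] slti  r2, r5, 2  →  {r0:0, r1:0, r2:0, r3:12, r4:14, r5:6, r6:1, r7:8}
[8] and  r3, r4, r5  →  {r0:0, r1:0, r2:0, r3:6, r4:14, r5:6, r6:1, r7:8}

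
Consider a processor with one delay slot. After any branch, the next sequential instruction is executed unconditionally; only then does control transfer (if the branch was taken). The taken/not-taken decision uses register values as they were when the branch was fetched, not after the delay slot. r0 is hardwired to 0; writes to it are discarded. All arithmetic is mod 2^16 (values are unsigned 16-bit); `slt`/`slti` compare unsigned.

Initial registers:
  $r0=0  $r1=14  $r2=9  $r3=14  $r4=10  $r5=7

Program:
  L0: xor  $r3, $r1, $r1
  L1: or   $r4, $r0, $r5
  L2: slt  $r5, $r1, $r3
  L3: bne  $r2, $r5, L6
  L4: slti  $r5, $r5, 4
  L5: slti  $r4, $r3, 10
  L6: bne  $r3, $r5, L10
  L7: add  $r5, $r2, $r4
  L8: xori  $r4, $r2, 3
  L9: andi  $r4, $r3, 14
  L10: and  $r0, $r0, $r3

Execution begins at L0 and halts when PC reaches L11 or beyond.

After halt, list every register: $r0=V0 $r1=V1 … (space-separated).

PC=0  xor  $r3, $r1, $r1     | $r0=0 $r1=14 $r2=9 $r3=0 $r4=10 $r5=7
PC=1  or   $r4, $r0, $r5     | $r0=0 $r1=14 $r2=9 $r3=0 $r4=7 $r5=7
PC=2  slt  $r5, $r1, $r3     | $r0=0 $r1=14 $r2=9 $r3=0 $r4=7 $r5=0
PC=3  bne  $r2, $r5, L6      | $r0=0 $r1=14 $r2=9 $r3=0 $r4=7 $r5=0  [TAKEN]
PC=4  slti  $r5, $r5, 4      | $r0=0 $r1=14 $r2=9 $r3=0 $r4=7 $r5=1
PC=6  bne  $r3, $r5, L10     | $r0=0 $r1=14 $r2=9 $r3=0 $r4=7 $r5=1  [TAKEN]
PC=7  add  $r5, $r2, $r4     | $r0=0 $r1=14 $r2=9 $r3=0 $r4=7 $r5=16
PC=10 and  $r0, $r0, $r3     | $r0=0 $r1=14 $r2=9 $r3=0 $r4=7 $r5=16

$r0=0 $r1=14 $r2=9 $r3=0 $r4=7 $r5=16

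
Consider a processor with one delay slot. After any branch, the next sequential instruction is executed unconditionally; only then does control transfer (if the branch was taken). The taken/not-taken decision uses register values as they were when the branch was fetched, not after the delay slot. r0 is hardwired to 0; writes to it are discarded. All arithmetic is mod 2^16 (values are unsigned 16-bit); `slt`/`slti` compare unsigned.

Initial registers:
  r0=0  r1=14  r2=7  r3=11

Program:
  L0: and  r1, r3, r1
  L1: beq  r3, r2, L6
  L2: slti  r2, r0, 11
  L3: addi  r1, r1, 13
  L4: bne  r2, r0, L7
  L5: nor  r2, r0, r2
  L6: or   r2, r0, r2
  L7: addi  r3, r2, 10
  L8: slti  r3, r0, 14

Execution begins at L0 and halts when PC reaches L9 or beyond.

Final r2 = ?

65534

#0 and  r1, r3, r1 ; 0/10/7/11
#1 beq  r3, r2, L6 ; 0/10/7/11 ; →fallthru
#2 slti  r2, r0, 11 ; 0/10/1/11
#3 addi  r1, r1, 13 ; 0/23/1/11
#4 bne  r2, r0, L7 ; 0/23/1/11 ; →target
#5 nor  r2, r0, r2 ; 0/23/65534/11
#7 addi  r3, r2, 10 ; 0/23/65534/8
#8 slti  r3, r0, 14 ; 0/23/65534/1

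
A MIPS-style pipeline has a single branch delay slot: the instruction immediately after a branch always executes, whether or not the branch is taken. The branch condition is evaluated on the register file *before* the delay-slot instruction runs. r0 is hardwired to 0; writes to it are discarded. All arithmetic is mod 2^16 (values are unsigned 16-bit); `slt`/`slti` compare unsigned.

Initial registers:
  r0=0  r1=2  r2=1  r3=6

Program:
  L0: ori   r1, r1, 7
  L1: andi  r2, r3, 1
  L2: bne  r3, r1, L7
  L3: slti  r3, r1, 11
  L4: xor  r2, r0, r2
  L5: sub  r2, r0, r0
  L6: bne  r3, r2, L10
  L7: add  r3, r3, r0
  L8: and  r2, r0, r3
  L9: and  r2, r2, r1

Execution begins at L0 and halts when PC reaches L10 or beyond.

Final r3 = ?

PC=0  ori   r1, r1, 7        | r0=0 r1=7 r2=1 r3=6
PC=1  andi  r2, r3, 1        | r0=0 r1=7 r2=0 r3=6
PC=2  bne  r3, r1, L7        | r0=0 r1=7 r2=0 r3=6  [TAKEN]
PC=3  slti  r3, r1, 11       | r0=0 r1=7 r2=0 r3=1
PC=7  add  r3, r3, r0        | r0=0 r1=7 r2=0 r3=1
PC=8  and  r2, r0, r3        | r0=0 r1=7 r2=0 r3=1
PC=9  and  r2, r2, r1        | r0=0 r1=7 r2=0 r3=1

1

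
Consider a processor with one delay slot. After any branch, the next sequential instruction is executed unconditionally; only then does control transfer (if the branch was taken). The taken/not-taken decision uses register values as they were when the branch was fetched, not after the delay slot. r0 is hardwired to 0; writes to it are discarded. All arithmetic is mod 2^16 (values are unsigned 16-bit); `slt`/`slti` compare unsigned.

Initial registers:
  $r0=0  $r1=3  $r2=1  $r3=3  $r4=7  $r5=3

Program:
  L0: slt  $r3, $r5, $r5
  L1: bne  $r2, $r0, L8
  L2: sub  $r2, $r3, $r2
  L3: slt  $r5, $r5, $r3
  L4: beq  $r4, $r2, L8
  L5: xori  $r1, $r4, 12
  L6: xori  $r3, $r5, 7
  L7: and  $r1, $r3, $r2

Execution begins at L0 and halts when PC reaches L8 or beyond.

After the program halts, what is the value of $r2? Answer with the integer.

65535

PC=0  slt  $r3, $r5, $r5     | $r0=0 $r1=3 $r2=1 $r3=0 $r4=7 $r5=3
PC=1  bne  $r2, $r0, L8      | $r0=0 $r1=3 $r2=1 $r3=0 $r4=7 $r5=3  [TAKEN]
PC=2  sub  $r2, $r3, $r2     | $r0=0 $r1=3 $r2=65535 $r3=0 $r4=7 $r5=3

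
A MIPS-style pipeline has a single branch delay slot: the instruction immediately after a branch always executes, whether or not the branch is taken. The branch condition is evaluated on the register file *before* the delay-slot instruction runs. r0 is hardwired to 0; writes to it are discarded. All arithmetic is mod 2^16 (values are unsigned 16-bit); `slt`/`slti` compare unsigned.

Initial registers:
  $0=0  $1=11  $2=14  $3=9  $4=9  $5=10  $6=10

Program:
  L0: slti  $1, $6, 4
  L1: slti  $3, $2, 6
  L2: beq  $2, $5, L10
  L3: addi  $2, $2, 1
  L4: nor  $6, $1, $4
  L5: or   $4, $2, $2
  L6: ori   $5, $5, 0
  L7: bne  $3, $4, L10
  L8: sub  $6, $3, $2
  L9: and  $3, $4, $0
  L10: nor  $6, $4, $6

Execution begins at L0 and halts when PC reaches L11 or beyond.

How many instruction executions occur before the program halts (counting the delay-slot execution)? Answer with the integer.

PC=0  slti  $1, $6, 4        | $0=0 $1=0 $2=14 $3=9 $4=9 $5=10 $6=10
PC=1  slti  $3, $2, 6        | $0=0 $1=0 $2=14 $3=0 $4=9 $5=10 $6=10
PC=2  beq  $2, $5, L10       | $0=0 $1=0 $2=14 $3=0 $4=9 $5=10 $6=10  [not taken]
PC=3  addi  $2, $2, 1        | $0=0 $1=0 $2=15 $3=0 $4=9 $5=10 $6=10
PC=4  nor  $6, $1, $4        | $0=0 $1=0 $2=15 $3=0 $4=9 $5=10 $6=65526
PC=5  or   $4, $2, $2        | $0=0 $1=0 $2=15 $3=0 $4=15 $5=10 $6=65526
PC=6  ori   $5, $5, 0        | $0=0 $1=0 $2=15 $3=0 $4=15 $5=10 $6=65526
PC=7  bne  $3, $4, L10       | $0=0 $1=0 $2=15 $3=0 $4=15 $5=10 $6=65526  [TAKEN]
PC=8  sub  $6, $3, $2        | $0=0 $1=0 $2=15 $3=0 $4=15 $5=10 $6=65521
PC=10 nor  $6, $4, $6        | $0=0 $1=0 $2=15 $3=0 $4=15 $5=10 $6=0

10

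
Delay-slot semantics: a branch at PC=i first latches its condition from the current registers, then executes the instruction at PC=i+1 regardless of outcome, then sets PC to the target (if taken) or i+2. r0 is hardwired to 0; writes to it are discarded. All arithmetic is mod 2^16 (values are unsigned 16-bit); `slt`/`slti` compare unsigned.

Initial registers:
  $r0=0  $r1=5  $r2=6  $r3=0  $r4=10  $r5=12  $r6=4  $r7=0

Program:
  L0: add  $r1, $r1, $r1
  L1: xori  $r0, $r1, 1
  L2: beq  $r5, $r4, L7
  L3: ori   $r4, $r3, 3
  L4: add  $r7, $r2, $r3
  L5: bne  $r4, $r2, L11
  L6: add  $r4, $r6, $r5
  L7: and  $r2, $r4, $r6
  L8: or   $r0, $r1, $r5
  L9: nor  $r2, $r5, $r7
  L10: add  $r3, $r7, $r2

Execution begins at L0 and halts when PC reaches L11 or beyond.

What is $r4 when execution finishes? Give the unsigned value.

[0] add  $r1, $r1, $r1  →  {$r0:0, $r1:10, $r2:6, $r3:0, $r4:10, $r5:12, $r6:4, $r7:0}
[1] xori  $r0, $r1, 1  →  {$r0:0, $r1:10, $r2:6, $r3:0, $r4:10, $r5:12, $r6:4, $r7:0}
[2] beq  $r5, $r4, L7  →  {$r0:0, $r1:10, $r2:6, $r3:0, $r4:10, $r5:12, $r6:4, $r7:0}  ⟨branch fallthrough⟩
[3] ori   $r4, $r3, 3  →  {$r0:0, $r1:10, $r2:6, $r3:0, $r4:3, $r5:12, $r6:4, $r7:0}
[4] add  $r7, $r2, $r3  →  {$r0:0, $r1:10, $r2:6, $r3:0, $r4:3, $r5:12, $r6:4, $r7:6}
[5] bne  $r4, $r2, L11  →  {$r0:0, $r1:10, $r2:6, $r3:0, $r4:3, $r5:12, $r6:4, $r7:6}  ⟨branch taken⟩
[6] add  $r4, $r6, $r5  →  {$r0:0, $r1:10, $r2:6, $r3:0, $r4:16, $r5:12, $r6:4, $r7:6}

16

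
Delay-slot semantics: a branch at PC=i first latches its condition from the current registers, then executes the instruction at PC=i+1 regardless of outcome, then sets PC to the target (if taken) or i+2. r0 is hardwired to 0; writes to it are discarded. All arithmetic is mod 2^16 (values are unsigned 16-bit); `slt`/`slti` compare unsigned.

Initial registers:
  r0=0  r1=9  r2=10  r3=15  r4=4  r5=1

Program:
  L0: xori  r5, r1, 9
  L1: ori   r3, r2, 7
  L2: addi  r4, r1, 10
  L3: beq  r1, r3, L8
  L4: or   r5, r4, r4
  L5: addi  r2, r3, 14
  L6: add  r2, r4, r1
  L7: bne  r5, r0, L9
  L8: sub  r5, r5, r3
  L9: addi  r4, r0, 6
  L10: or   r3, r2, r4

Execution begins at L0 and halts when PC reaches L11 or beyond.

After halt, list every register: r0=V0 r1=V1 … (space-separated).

PC=0  xori  r5, r1, 9        | r0=0 r1=9 r2=10 r3=15 r4=4 r5=0
PC=1  ori   r3, r2, 7        | r0=0 r1=9 r2=10 r3=15 r4=4 r5=0
PC=2  addi  r4, r1, 10       | r0=0 r1=9 r2=10 r3=15 r4=19 r5=0
PC=3  beq  r1, r3, L8        | r0=0 r1=9 r2=10 r3=15 r4=19 r5=0  [not taken]
PC=4  or   r5, r4, r4        | r0=0 r1=9 r2=10 r3=15 r4=19 r5=19
PC=5  addi  r2, r3, 14       | r0=0 r1=9 r2=29 r3=15 r4=19 r5=19
PC=6  add  r2, r4, r1        | r0=0 r1=9 r2=28 r3=15 r4=19 r5=19
PC=7  bne  r5, r0, L9        | r0=0 r1=9 r2=28 r3=15 r4=19 r5=19  [TAKEN]
PC=8  sub  r5, r5, r3        | r0=0 r1=9 r2=28 r3=15 r4=19 r5=4
PC=9  addi  r4, r0, 6        | r0=0 r1=9 r2=28 r3=15 r4=6 r5=4
PC=10 or   r3, r2, r4        | r0=0 r1=9 r2=28 r3=30 r4=6 r5=4

r0=0 r1=9 r2=28 r3=30 r4=6 r5=4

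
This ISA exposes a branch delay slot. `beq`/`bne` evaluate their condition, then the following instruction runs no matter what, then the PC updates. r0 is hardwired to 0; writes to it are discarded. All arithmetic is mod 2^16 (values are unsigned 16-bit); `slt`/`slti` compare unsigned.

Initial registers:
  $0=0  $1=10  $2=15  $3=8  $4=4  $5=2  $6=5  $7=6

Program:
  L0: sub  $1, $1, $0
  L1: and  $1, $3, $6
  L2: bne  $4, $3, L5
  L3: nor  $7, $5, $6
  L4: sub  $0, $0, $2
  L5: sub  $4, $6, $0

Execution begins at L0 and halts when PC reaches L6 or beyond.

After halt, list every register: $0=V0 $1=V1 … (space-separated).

[0] sub  $1, $1, $0  →  {$0:0, $1:10, $2:15, $3:8, $4:4, $5:2, $6:5, $7:6}
[1] and  $1, $3, $6  →  {$0:0, $1:0, $2:15, $3:8, $4:4, $5:2, $6:5, $7:6}
[2] bne  $4, $3, L5  →  {$0:0, $1:0, $2:15, $3:8, $4:4, $5:2, $6:5, $7:6}  ⟨branch taken⟩
[3] nor  $7, $5, $6  →  {$0:0, $1:0, $2:15, $3:8, $4:4, $5:2, $6:5, $7:65528}
[5] sub  $4, $6, $0  →  {$0:0, $1:0, $2:15, $3:8, $4:5, $5:2, $6:5, $7:65528}

$0=0 $1=0 $2=15 $3=8 $4=5 $5=2 $6=5 $7=65528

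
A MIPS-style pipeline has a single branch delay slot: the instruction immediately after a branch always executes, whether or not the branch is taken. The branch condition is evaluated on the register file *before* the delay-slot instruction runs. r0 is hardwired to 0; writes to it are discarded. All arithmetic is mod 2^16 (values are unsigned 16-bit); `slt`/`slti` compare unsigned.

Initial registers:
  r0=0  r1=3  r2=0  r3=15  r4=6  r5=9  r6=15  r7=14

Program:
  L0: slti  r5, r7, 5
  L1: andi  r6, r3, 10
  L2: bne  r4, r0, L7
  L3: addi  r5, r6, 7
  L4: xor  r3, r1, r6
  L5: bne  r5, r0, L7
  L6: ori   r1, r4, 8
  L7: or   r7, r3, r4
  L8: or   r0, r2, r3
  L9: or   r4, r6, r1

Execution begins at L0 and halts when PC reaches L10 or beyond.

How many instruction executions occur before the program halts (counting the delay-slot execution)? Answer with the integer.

  step pc=0: slti  r5, r7, 5  regs=(0,3,0,15,6,0,15,14)
  step pc=1: andi  r6, r3, 10  regs=(0,3,0,15,6,0,10,14)
  step pc=2: bne  r4, r0, L7  cond=T  regs=(0,3,0,15,6,0,10,14)
  step pc=3: addi  r5, r6, 7  regs=(0,3,0,15,6,17,10,14)
  step pc=7: or   r7, r3, r4  regs=(0,3,0,15,6,17,10,15)
  step pc=8: or   r0, r2, r3  regs=(0,3,0,15,6,17,10,15)
  step pc=9: or   r4, r6, r1  regs=(0,3,0,15,11,17,10,15)

7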